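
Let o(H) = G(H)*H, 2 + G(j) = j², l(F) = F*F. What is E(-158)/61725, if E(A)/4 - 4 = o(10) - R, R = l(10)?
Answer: 3536/61725 ≈ 0.057286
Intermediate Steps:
l(F) = F²
G(j) = -2 + j²
R = 100 (R = 10² = 100)
o(H) = H*(-2 + H²) (o(H) = (-2 + H²)*H = H*(-2 + H²))
E(A) = 3536 (E(A) = 16 + 4*(10*(-2 + 10²) - 1*100) = 16 + 4*(10*(-2 + 100) - 100) = 16 + 4*(10*98 - 100) = 16 + 4*(980 - 100) = 16 + 4*880 = 16 + 3520 = 3536)
E(-158)/61725 = 3536/61725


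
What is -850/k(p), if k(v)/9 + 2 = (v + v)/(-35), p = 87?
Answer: 14875/1098 ≈ 13.547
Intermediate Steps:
k(v) = -18 - 18*v/35 (k(v) = -18 + 9*((v + v)/(-35)) = -18 + 9*(-2*v/35) = -18 - 18*v/35)
-850/k(p) = -850/(-18 - 18/35*87) = -850/(-18 - 1566/35) = -850/(-2196/35) = -850*(-35/2196) = 14875/1098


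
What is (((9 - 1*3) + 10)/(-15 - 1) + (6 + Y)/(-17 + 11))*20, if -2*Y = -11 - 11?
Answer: -230/3 ≈ -76.667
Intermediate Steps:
Y = 11 (Y = -(-11 - 11)/2 = -½*(-22) = 11)
(((9 - 1*3) + 10)/(-15 - 1) + (6 + Y)/(-17 + 11))*20 = (((9 - 1*3) + 10)/(-15 - 1) + (6 + 11)/(-17 + 11))*20 = (((9 - 3) + 10)/(-16) + 17/(-6))*20 = ((6 + 10)*(-1/16) + 17*(-⅙))*20 = (16*(-1/16) - 17/6)*20 = (-1 - 17/6)*20 = -23/6*20 = -230/3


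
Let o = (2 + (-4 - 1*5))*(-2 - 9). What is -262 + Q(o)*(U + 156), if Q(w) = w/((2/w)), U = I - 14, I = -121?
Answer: 123985/2 ≈ 61993.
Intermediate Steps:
o = 77 (o = (2 + (-4 - 5))*(-11) = (2 - 9)*(-11) = -7*(-11) = 77)
U = -135 (U = -121 - 14 = -135)
Q(w) = w**2/2 (Q(w) = w*(w/2) = w**2/2)
-262 + Q(o)*(U + 156) = -262 + ((1/2)*77**2)*(-135 + 156) = -262 + ((1/2)*5929)*21 = -262 + (5929/2)*21 = -262 + 124509/2 = 123985/2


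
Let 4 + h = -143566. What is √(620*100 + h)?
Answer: I*√81570 ≈ 285.6*I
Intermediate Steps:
h = -143570 (h = -4 - 143566 = -143570)
√(620*100 + h) = √(620*100 - 143570) = √(62000 - 143570) = √(-81570) = I*√81570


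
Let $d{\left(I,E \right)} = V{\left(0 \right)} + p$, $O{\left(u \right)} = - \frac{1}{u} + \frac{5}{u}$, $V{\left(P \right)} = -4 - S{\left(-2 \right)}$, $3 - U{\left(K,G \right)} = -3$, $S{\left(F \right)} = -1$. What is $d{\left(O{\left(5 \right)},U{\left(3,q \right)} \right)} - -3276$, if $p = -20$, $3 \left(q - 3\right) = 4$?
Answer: $3253$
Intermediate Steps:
$q = \frac{13}{3}$ ($q = 3 + \frac{1}{3} \cdot 4 = 3 + \frac{4}{3} = \frac{13}{3} \approx 4.3333$)
$U{\left(K,G \right)} = 6$ ($U{\left(K,G \right)} = 3 - -3 = 3 + 3 = 6$)
$V{\left(P \right)} = -3$ ($V{\left(P \right)} = -4 - -1 = -4 + 1 = -3$)
$O{\left(u \right)} = \frac{4}{u}$
$d{\left(I,E \right)} = -23$ ($d{\left(I,E \right)} = -3 - 20 = -23$)
$d{\left(O{\left(5 \right)},U{\left(3,q \right)} \right)} - -3276 = -23 - -3276 = -23 + 3276 = 3253$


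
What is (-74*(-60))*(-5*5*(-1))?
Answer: 111000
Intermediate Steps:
(-74*(-60))*(-5*5*(-1)) = 4440*(-25*(-1)) = 4440*25 = 111000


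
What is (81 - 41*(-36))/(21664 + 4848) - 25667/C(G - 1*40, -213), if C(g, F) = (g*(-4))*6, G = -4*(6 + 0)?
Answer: -42380747/2545152 ≈ -16.652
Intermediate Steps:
G = -24 (G = -4*6 = -24)
C(g, F) = -24*g (C(g, F) = -4*g*6 = -24*g)
(81 - 41*(-36))/(21664 + 4848) - 25667/C(G - 1*40, -213) = (81 - 41*(-36))/(21664 + 4848) - 25667*(-1/(24*(-24 - 1*40))) = (81 + 1476)/26512 - 25667*(-1/(24*(-24 - 40))) = 1557*(1/26512) - 25667/((-24*(-64))) = 1557/26512 - 25667/1536 = -42380747/2545152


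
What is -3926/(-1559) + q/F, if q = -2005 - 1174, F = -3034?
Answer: 16867545/4730006 ≈ 3.5661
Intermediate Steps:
q = -3179
-3926/(-1559) + q/F = -3926/(-1559) - 3179/(-3034) = -3926*(-1/1559) - 3179*(-1/3034) = 3926/1559 + 3179/3034 = 16867545/4730006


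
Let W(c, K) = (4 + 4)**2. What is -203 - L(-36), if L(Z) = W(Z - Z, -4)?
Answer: -267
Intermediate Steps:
W(c, K) = 64 (W(c, K) = 8**2 = 64)
L(Z) = 64
-203 - L(-36) = -203 - 1*64 = -203 - 64 = -267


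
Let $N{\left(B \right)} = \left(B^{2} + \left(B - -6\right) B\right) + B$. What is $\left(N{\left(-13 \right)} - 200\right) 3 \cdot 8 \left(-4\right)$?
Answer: $-4512$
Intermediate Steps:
$N{\left(B \right)} = B + B^{2} + B \left(6 + B\right)$ ($N{\left(B \right)} = \left(B^{2} + \left(B + 6\right) B\right) + B = \left(B^{2} + \left(6 + B\right) B\right) + B = \left(B^{2} + B \left(6 + B\right)\right) + B = B + B^{2} + B \left(6 + B\right)$)
$\left(N{\left(-13 \right)} - 200\right) 3 \cdot 8 \left(-4\right) = \left(- 13 \left(7 + 2 \left(-13\right)\right) - 200\right) 3 \cdot 8 \left(-4\right) = \left(- 13 \left(7 - 26\right) - 200\right) 24 \left(-4\right) = \left(\left(-13\right) \left(-19\right) - 200\right) \left(-96\right) = \left(247 - 200\right) \left(-96\right) = 47 \left(-96\right) = -4512$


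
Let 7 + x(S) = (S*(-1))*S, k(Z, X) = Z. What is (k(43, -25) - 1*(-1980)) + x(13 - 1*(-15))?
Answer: 1232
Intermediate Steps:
x(S) = -7 - S² (x(S) = -7 + (S*(-1))*S = -7 + (-S)*S = -7 - S²)
(k(43, -25) - 1*(-1980)) + x(13 - 1*(-15)) = (43 - 1*(-1980)) + (-7 - (13 - 1*(-15))²) = (43 + 1980) + (-7 - (13 + 15)²) = 2023 + (-7 - 1*28²) = 2023 + (-7 - 1*784) = 2023 + (-7 - 784) = 2023 - 791 = 1232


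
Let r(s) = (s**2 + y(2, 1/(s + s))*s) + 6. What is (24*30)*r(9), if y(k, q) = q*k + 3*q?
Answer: 64440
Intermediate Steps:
y(k, q) = 3*q + k*q (y(k, q) = k*q + 3*q = 3*q + k*q)
r(s) = 17/2 + s**2 (r(s) = (s**2 + ((3 + 2)/(s + s))*s) + 6 = (s**2 + (5/(2*s))*s) + 6 = (s**2 + 5/2) + 6 = (5/2 + s**2) + 6 = 17/2 + s**2)
(24*30)*r(9) = (24*30)*(17/2 + 9**2) = 720*(17/2 + 81) = 720*(179/2) = 64440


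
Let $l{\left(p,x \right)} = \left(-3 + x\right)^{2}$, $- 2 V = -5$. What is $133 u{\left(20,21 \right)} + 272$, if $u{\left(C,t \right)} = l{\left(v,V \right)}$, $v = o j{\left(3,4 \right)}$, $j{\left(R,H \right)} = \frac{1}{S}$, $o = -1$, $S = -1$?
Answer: $\frac{1221}{4} \approx 305.25$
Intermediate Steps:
$V = \frac{5}{2}$ ($V = \left(- \frac{1}{2}\right) \left(-5\right) = \frac{5}{2} \approx 2.5$)
$j{\left(R,H \right)} = -1$ ($j{\left(R,H \right)} = \frac{1}{-1} = -1$)
$v = 1$ ($v = \left(-1\right) \left(-1\right) = 1$)
$u{\left(C,t \right)} = \frac{1}{4}$ ($u{\left(C,t \right)} = \left(-3 + \frac{5}{2}\right)^{2} = \left(- \frac{1}{2}\right)^{2} = \frac{1}{4}$)
$133 u{\left(20,21 \right)} + 272 = 133 \cdot \frac{1}{4} + 272 = \frac{133}{4} + 272 = \frac{1221}{4}$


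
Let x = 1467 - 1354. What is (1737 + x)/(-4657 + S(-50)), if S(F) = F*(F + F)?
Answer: 1850/343 ≈ 5.3936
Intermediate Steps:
x = 113
S(F) = 2*F**2 (S(F) = F*(2*F) = 2*F**2)
(1737 + x)/(-4657 + S(-50)) = (1737 + 113)/(-4657 + 2*(-50)**2) = 1850/(-4657 + 2*2500) = 1850/(-4657 + 5000) = 1850/343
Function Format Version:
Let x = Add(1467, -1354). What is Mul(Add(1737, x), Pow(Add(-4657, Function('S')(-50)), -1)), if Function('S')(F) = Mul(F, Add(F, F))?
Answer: Rational(1850, 343) ≈ 5.3936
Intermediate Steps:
x = 113
Function('S')(F) = Mul(2, Pow(F, 2)) (Function('S')(F) = Mul(F, Mul(2, F)) = Mul(2, Pow(F, 2)))
Mul(Add(1737, x), Pow(Add(-4657, Function('S')(-50)), -1)) = Mul(Add(1737, 113), Pow(Add(-4657, Mul(2, Pow(-50, 2))), -1)) = Mul(1850, Pow(Add(-4657, Mul(2, 2500)), -1)) = Mul(1850, Pow(Add(-4657, 5000), -1)) = Mul(1850, Pow(343, -1)) = Mul(1850, Rational(1, 343)) = Rational(1850, 343)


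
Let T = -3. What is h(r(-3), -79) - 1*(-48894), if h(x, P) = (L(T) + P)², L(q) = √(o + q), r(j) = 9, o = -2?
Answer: 55130 - 158*I*√5 ≈ 55130.0 - 353.3*I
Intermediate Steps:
L(q) = √(-2 + q)
h(x, P) = (P + I*√5)² (h(x, P) = (√(-2 - 3) + P)² = (√(-5) + P)² = (I*√5 + P)² = (P + I*√5)²)
h(r(-3), -79) - 1*(-48894) = (-79 + I*√5)² - 1*(-48894) = (-79 + I*√5)² + 48894 = 48894 + (-79 + I*√5)²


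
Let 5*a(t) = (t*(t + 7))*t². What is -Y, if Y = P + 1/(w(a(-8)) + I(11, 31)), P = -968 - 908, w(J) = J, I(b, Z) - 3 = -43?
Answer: 585307/312 ≈ 1876.0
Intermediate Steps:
a(t) = t³*(7 + t)/5 (a(t) = ((t*(t + 7))*t²)/5 = ((t*(7 + t))*t²)/5 = (t³*(7 + t))/5 = t³*(7 + t)/5)
I(b, Z) = -40 (I(b, Z) = 3 - 43 = -40)
P = -1876
Y = -585307/312 (Y = -1876 + 1/((⅕)*(-8)³*(7 - 8) - 40) = -1876 + 1/((⅕)*(-512)*(-1) - 40) = -1876 + 1/(512/5 - 40) = -1876 + 1/(312/5) = -1876 + 5/312 = -585307/312 ≈ -1876.0)
-Y = -1*(-585307/312) = 585307/312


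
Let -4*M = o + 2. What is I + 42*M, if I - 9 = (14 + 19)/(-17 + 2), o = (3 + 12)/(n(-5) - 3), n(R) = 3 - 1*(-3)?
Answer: -667/10 ≈ -66.700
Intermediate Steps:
n(R) = 6 (n(R) = 3 + 3 = 6)
o = 5 (o = (3 + 12)/(6 - 3) = 15/3 = 15*(⅓) = 5)
I = 34/5 (I = 9 + (14 + 19)/(-17 + 2) = 9 + 33/(-15) = 9 + 33*(-1/15) = 9 - 11/5 = 34/5 ≈ 6.8000)
M = -7/4 (M = -(5 + 2)/4 = -¼*7 = -7/4 ≈ -1.7500)
I + 42*M = 34/5 + 42*(-7/4) = 34/5 - 147/2 = -667/10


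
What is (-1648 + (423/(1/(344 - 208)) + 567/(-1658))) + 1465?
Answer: 95077443/1658 ≈ 57345.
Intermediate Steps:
(-1648 + (423/(1/(344 - 208)) + 567/(-1658))) + 1465 = (-1648 + (423/(1/136) + 567*(-1/1658))) + 1465 = (-1648 + (423/(1/136) - 567/1658)) + 1465 = (-1648 + (423*136 - 567/1658)) + 1465 = (-1648 + (57528 - 567/1658)) + 1465 = (-1648 + 95380857/1658) + 1465 = 92648473/1658 + 1465 = 95077443/1658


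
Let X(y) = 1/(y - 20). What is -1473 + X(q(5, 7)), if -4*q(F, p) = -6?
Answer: -54503/37 ≈ -1473.1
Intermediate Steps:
q(F, p) = 3/2 (q(F, p) = -¼*(-6) = 3/2)
X(y) = 1/(-20 + y)
-1473 + X(q(5, 7)) = -1473 + 1/(-20 + 3/2) = -1473 + 1/(-37/2) = -1473 - 2/37 = -54503/37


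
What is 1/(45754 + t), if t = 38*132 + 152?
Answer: 1/50922 ≈ 1.9638e-5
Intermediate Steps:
t = 5168 (t = 5016 + 152 = 5168)
1/(45754 + t) = 1/(45754 + 5168) = 1/50922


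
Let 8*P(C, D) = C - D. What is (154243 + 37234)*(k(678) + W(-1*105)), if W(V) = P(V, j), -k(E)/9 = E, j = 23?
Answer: -1171456286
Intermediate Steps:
k(E) = -9*E
P(C, D) = -D/8 + C/8 (P(C, D) = (C - D)/8 = -D/8 + C/8)
W(V) = -23/8 + V/8 (W(V) = -⅛*23 + V/8 = -23/8 + V/8)
(154243 + 37234)*(k(678) + W(-1*105)) = (154243 + 37234)*(-9*678 + (-23/8 + (-1*105)/8)) = 191477*(-6102 + (-23/8 + (⅛)*(-105))) = 191477*(-6102 + (-23/8 - 105/8)) = 191477*(-6102 - 16) = 191477*(-6118) = -1171456286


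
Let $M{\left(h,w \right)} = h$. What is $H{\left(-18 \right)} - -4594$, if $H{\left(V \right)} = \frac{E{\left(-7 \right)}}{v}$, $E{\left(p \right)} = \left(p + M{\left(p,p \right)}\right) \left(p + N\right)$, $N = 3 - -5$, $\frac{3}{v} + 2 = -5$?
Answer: $\frac{13880}{3} \approx 4626.7$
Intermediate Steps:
$v = - \frac{3}{7}$ ($v = \frac{3}{-2 - 5} = \frac{3}{-7} = 3 \left(- \frac{1}{7}\right) = - \frac{3}{7} \approx -0.42857$)
$N = 8$ ($N = 3 + 5 = 8$)
$E{\left(p \right)} = 2 p \left(8 + p\right)$ ($E{\left(p \right)} = \left(p + p\right) \left(p + 8\right) = 2 p \left(8 + p\right)$)
$H{\left(V \right)} = \frac{98}{3}$ ($H{\left(V \right)} = \frac{2 \left(-7\right) \left(8 - 7\right)}{- \frac{3}{7}} = 2 \left(-7\right) 1 \left(- \frac{7}{3}\right) = \left(-14\right) \left(- \frac{7}{3}\right) = \frac{98}{3}$)
$H{\left(-18 \right)} - -4594 = \frac{98}{3} - -4594 = \frac{98}{3} + 4594 = \frac{13880}{3}$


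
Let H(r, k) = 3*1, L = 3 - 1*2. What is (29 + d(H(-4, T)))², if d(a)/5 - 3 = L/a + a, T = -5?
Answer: 33124/9 ≈ 3680.4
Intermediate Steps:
L = 1 (L = 3 - 2 = 1)
H(r, k) = 3
d(a) = 15 + 5*a + 5/a (d(a) = 15 + 5*(1/a + a) = 15 + 5*(a + 1/a) = 15 + (5*a + 5/a) = 15 + 5*a + 5/a)
(29 + d(H(-4, T)))² = (29 + (15 + 5*3 + 5/3))² = (29 + (15 + 15 + 5*(⅓)))² = (29 + (15 + 15 + 5/3))² = (29 + 95/3)² = (182/3)² = 33124/9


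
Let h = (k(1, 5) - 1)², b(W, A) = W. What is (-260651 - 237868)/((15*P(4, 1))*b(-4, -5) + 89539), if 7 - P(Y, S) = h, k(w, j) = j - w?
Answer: -498519/89659 ≈ -5.5602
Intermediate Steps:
h = 9 (h = ((5 - 1*1) - 1)² = ((5 - 1) - 1)² = (4 - 1)² = 3² = 9)
P(Y, S) = -2 (P(Y, S) = 7 - 1*9 = 7 - 9 = -2)
(-260651 - 237868)/((15*P(4, 1))*b(-4, -5) + 89539) = (-260651 - 237868)/((15*(-2))*(-4) + 89539) = -498519/(-30*(-4) + 89539) = -498519/(120 + 89539) = -498519/89659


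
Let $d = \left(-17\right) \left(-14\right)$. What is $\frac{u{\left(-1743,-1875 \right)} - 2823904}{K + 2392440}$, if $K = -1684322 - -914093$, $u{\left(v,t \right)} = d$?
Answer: $- \frac{941222}{540737} \approx -1.7406$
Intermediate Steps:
$d = 238$
$u{\left(v,t \right)} = 238$
$K = -770229$ ($K = -1684322 + 914093 = -770229$)
$\frac{u{\left(-1743,-1875 \right)} - 2823904}{K + 2392440} = \frac{238 - 2823904}{-770229 + 2392440} = - \frac{2823666}{1622211} = \left(-2823666\right) \frac{1}{1622211} = - \frac{941222}{540737}$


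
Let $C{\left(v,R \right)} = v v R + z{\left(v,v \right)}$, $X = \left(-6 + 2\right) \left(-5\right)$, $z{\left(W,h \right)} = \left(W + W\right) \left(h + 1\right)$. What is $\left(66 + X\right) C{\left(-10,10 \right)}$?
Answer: $101480$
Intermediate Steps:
$z{\left(W,h \right)} = 2 W \left(1 + h\right)$
$X = 20$ ($X = \left(-4\right) \left(-5\right) = 20$)
$C{\left(v,R \right)} = R v^{2} + 2 v \left(1 + v\right)$ ($C{\left(v,R \right)} = v v R + 2 v \left(1 + v\right) = v^{2} R + 2 v \left(1 + v\right) = R v^{2} + 2 v \left(1 + v\right)$)
$\left(66 + X\right) C{\left(-10,10 \right)} = \left(66 + 20\right) \left(- 10 \left(2 + 2 \left(-10\right) + 10 \left(-10\right)\right)\right) = 86 \left(- 10 \left(2 - 20 - 100\right)\right) = 86 \left(\left(-10\right) \left(-118\right)\right) = 86 \cdot 1180 = 101480$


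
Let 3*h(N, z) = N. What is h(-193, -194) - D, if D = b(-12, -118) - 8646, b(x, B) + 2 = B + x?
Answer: 26141/3 ≈ 8713.7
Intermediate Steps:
b(x, B) = -2 + B + x (b(x, B) = -2 + (B + x) = -2 + B + x)
h(N, z) = N/3
D = -8778 (D = (-2 - 118 - 12) - 8646 = -132 - 8646 = -8778)
h(-193, -194) - D = (⅓)*(-193) - 1*(-8778) = -193/3 + 8778 = 26141/3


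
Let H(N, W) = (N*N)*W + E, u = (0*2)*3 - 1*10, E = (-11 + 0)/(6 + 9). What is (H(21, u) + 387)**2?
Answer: 3642846736/225 ≈ 1.6190e+7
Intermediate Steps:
E = -11/15 ≈ -0.73333
u = -10 (u = 0*3 - 10 = 0 - 10 = -10)
H(N, W) = -11/15 + W*N**2 (H(N, W) = (N*N)*W - 11/15 = N**2*W - 11/15 = W*N**2 - 11/15 = -11/15 + W*N**2)
(H(21, u) + 387)**2 = ((-11/15 - 10*21**2) + 387)**2 = ((-11/15 - 10*441) + 387)**2 = ((-11/15 - 4410) + 387)**2 = (-66161/15 + 387)**2 = (-60356/15)**2 = 3642846736/225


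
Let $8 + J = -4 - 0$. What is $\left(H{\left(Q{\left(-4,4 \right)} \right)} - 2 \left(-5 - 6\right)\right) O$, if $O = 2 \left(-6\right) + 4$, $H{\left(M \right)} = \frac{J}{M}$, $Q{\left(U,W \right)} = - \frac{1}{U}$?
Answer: $208$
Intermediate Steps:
$J = -12$ ($J = -8 - 4 = -12$)
$H{\left(M \right)} = - \frac{12}{M}$
$O = -8$ ($O = -12 + 4 = -8$)
$\left(H{\left(Q{\left(-4,4 \right)} \right)} - 2 \left(-5 - 6\right)\right) O = \left(- \frac{12}{\left(-1\right) \frac{1}{-4}} - 2 \left(-5 - 6\right)\right) \left(-8\right) = \left(- \frac{12}{\left(-1\right) \left(- \frac{1}{4}\right)} - -22\right) \left(-8\right) = \left(- 12 \frac{1}{\frac{1}{4}} + 22\right) \left(-8\right) = \left(\left(-12\right) 4 + 22\right) \left(-8\right) = \left(-48 + 22\right) \left(-8\right) = \left(-26\right) \left(-8\right) = 208$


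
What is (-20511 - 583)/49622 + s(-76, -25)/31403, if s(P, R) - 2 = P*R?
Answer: -284016919/779139833 ≈ -0.36453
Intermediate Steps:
s(P, R) = 2 + P*R
(-20511 - 583)/49622 + s(-76, -25)/31403 = (-20511 - 583)/49622 + (2 - 76*(-25))/31403 = -21094*1/49622 + (2 + 1900)*(1/31403) = -10547/24811 + 1902*(1/31403) = -10547/24811 + 1902/31403 = -284016919/779139833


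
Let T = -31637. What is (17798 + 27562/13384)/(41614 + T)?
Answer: 119117997/66766084 ≈ 1.7841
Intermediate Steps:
(17798 + 27562/13384)/(41614 + T) = (17798 + 27562/13384)/(41614 - 31637) = (17798 + 27562*(1/13384))/9977 = (17798 + 13781/6692)*(1/9977) = (119117997/6692)*(1/9977) = 119117997/66766084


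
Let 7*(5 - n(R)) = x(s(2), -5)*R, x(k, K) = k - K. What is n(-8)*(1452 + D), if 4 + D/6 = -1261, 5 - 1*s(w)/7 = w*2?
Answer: -804078/7 ≈ -1.1487e+5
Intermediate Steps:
s(w) = 35 - 14*w (s(w) = 35 - 7*w*2 = 35 - 14*w)
D = -7590 (D = -24 + 6*(-1261) = -24 - 7566 = -7590)
n(R) = 5 - 12*R/7 (n(R) = 5 - ((35 - 14*2) - 1*(-5))*R/7 = 5 - ((35 - 28) + 5)*R/7 = 5 - (7 + 5)*R/7 = 5 - 12*R/7)
n(-8)*(1452 + D) = (5 - 12/7*(-8))*(1452 - 7590) = (5 + 96/7)*(-6138) = (131/7)*(-6138) = -804078/7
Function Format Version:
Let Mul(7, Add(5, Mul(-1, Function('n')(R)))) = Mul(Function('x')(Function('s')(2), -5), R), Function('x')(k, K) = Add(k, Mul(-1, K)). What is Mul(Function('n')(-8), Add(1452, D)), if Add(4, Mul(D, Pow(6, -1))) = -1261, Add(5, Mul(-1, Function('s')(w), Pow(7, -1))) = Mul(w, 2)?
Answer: Rational(-804078, 7) ≈ -1.1487e+5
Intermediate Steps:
Function('s')(w) = Add(35, Mul(-14, w)) (Function('s')(w) = Add(35, Mul(-7, Mul(w, 2))) = Add(35, Mul(-7, Mul(2, w))) = Add(35, Mul(-14, w)))
D = -7590 (D = Add(-24, Mul(6, -1261)) = Add(-24, -7566) = -7590)
Function('n')(R) = Add(5, Mul(Rational(-12, 7), R)) (Function('n')(R) = Add(5, Mul(Rational(-1, 7), Mul(Add(Add(35, Mul(-14, 2)), Mul(-1, -5)), R))) = Add(5, Mul(Rational(-1, 7), Mul(Add(Add(35, -28), 5), R))) = Add(5, Mul(Rational(-1, 7), Mul(Add(7, 5), R))) = Add(5, Mul(Rational(-1, 7), Mul(12, R))) = Add(5, Mul(Rational(-12, 7), R)))
Mul(Function('n')(-8), Add(1452, D)) = Mul(Add(5, Mul(Rational(-12, 7), -8)), Add(1452, -7590)) = Mul(Add(5, Rational(96, 7)), -6138) = Mul(Rational(131, 7), -6138) = Rational(-804078, 7)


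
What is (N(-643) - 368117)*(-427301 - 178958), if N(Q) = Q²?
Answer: -27482932988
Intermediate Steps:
(N(-643) - 368117)*(-427301 - 178958) = ((-643)² - 368117)*(-427301 - 178958) = (413449 - 368117)*(-606259) = 45332*(-606259) = -27482932988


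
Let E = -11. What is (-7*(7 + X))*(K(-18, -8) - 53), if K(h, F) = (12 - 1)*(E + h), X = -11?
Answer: -10416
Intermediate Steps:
K(h, F) = -121 + 11*h (K(h, F) = (12 - 1)*(-11 + h) = 11*(-11 + h) = -121 + 11*h)
(-7*(7 + X))*(K(-18, -8) - 53) = (-7*(7 - 11))*((-121 + 11*(-18)) - 53) = (-7*(-4))*((-121 - 198) - 53) = 28*(-319 - 53) = 28*(-372) = -10416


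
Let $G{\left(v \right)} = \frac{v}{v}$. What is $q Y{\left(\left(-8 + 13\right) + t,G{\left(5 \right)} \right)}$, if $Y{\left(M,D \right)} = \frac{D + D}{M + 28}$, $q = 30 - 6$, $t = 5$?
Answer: $\frac{24}{19} \approx 1.2632$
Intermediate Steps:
$G{\left(v \right)} = 1$
$q = 24$ ($q = 30 - 6 = 24$)
$Y{\left(M,D \right)} = \frac{2 D}{28 + M}$
$q Y{\left(\left(-8 + 13\right) + t,G{\left(5 \right)} \right)} = 24 \cdot 2 \cdot 1 \frac{1}{28 + \left(\left(-8 + 13\right) + 5\right)} = 24 \cdot 2 \cdot 1 \frac{1}{28 + \left(5 + 5\right)} = 24 \cdot 2 \cdot 1 \frac{1}{28 + 10} = 24 \cdot 2 \cdot 1 \cdot \frac{1}{38} = 24 \cdot \frac{1}{19} = \frac{24}{19}$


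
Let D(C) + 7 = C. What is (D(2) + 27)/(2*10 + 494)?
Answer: 11/257 ≈ 0.042802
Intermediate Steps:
D(C) = -7 + C
(D(2) + 27)/(2*10 + 494) = ((-7 + 2) + 27)/(2*10 + 494) = (-5 + 27)/(20 + 494) = 22/514 = 22*(1/514) = 11/257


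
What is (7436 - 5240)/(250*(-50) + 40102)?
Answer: 1098/13801 ≈ 0.079559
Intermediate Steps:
(7436 - 5240)/(250*(-50) + 40102) = 2196/(-12500 + 40102) = 2196/27602 = 2196*(1/27602) = 1098/13801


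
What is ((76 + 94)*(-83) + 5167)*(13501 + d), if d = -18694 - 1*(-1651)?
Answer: 31676106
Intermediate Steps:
d = -17043 (d = -18694 + 1651 = -17043)
((76 + 94)*(-83) + 5167)*(13501 + d) = ((76 + 94)*(-83) + 5167)*(13501 - 17043) = (170*(-83) + 5167)*(-3542) = (-14110 + 5167)*(-3542) = -8943*(-3542) = 31676106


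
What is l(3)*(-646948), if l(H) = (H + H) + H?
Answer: -5822532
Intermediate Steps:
l(H) = 3*H (l(H) = 2*H + H = 3*H)
l(3)*(-646948) = (3*3)*(-646948) = 9*(-646948) = -5822532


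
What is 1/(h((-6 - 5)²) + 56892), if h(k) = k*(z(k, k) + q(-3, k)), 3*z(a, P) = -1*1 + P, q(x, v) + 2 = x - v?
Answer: 1/46486 ≈ 2.1512e-5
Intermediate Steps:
q(x, v) = -2 + x - v (q(x, v) = -2 + (x - v) = -2 + x - v)
z(a, P) = -⅓ + P/3 (z(a, P) = (-1*1 + P)/3 = (-1 + P)/3 = -⅓ + P/3)
h(k) = k*(-16/3 - 2*k/3) (h(k) = k*((-⅓ + k/3) + (-2 - 3 - k)) = k*((-⅓ + k/3) + (-5 - k)) = k*(-16/3 - 2*k/3))
1/(h((-6 - 5)²) + 56892) = 1/(-2*(-6 - 5)²*(8 + (-6 - 5)²)/3 + 56892) = 1/(-⅔*(-11)²*(8 + (-11)²) + 56892) = 1/(-⅔*121*(8 + 121) + 56892) = 1/(-⅔*121*129 + 56892) = 1/(-10406 + 56892) = 1/46486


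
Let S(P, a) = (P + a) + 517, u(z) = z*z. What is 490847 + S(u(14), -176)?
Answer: 491384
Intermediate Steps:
u(z) = z²
S(P, a) = 517 + P + a
490847 + S(u(14), -176) = 490847 + (517 + 14² - 176) = 490847 + (517 + 196 - 176) = 490847 + 537 = 491384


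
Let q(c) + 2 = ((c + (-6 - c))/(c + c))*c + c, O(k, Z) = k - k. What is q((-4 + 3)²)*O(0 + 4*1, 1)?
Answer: 0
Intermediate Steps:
O(k, Z) = 0
q(c) = -5 + c (q(c) = -2 + (((c + (-6 - c))/(c + c))*c + c) = -2 + ((-6*1/(2*c))*c + c) = -2 + ((-3/c)*c + c) = -2 + (-3 + c) = -5 + c)
q((-4 + 3)²)*O(0 + 4*1, 1) = (-5 + (-4 + 3)²)*0 = (-5 + (-1)²)*0 = (-5 + 1)*0 = -4*0 = 0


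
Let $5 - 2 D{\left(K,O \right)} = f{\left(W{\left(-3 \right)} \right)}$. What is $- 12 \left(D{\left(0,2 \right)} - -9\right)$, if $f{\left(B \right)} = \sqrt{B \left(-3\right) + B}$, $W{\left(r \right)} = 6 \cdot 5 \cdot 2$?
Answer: $-138 + 12 i \sqrt{30} \approx -138.0 + 65.727 i$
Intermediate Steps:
$W{\left(r \right)} = 60$ ($W{\left(r \right)} = 30 \cdot 2 = 60$)
$f{\left(B \right)} = \sqrt{2} \sqrt{- B}$ ($f{\left(B \right)} = \sqrt{- 3 B + B} = \sqrt{- 2 B} = \sqrt{2} \sqrt{- B}$)
$D{\left(K,O \right)} = \frac{5}{2} - i \sqrt{30}$ ($D{\left(K,O \right)} = \frac{5}{2} - \frac{\sqrt{2} \sqrt{\left(-1\right) 60}}{2} = \frac{5}{2} - \frac{\sqrt{2} \sqrt{-60}}{2} = \frac{5}{2} - \frac{\sqrt{2} \cdot 2 i \sqrt{15}}{2} = \frac{5}{2} - \frac{2 i \sqrt{30}}{2} = \frac{5}{2} - i \sqrt{30}$)
$- 12 \left(D{\left(0,2 \right)} - -9\right) = - 12 \left(\left(\frac{5}{2} - i \sqrt{30}\right) - -9\right) = - 12 \left(\left(\frac{5}{2} - i \sqrt{30}\right) + 9\right) = - 12 \left(\frac{23}{2} - i \sqrt{30}\right) = -138 + 12 i \sqrt{30}$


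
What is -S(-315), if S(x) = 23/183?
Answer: -23/183 ≈ -0.12568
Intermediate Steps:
S(x) = 23/183 (S(x) = 23*(1/183) = 23/183)
-S(-315) = -1*23/183 = -23/183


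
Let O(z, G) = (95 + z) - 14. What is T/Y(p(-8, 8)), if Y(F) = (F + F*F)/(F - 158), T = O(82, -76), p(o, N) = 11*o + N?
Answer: -19397/3160 ≈ -6.1383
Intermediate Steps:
p(o, N) = N + 11*o
O(z, G) = 81 + z
T = 163 (T = 81 + 82 = 163)
Y(F) = (F + F²)/(-158 + F)
T/Y(p(-8, 8)) = 163/(((8 + 11*(-8))*(1 + (8 + 11*(-8)))/(-158 + (8 + 11*(-8))))) = 163/(((8 - 88)*(1 + (8 - 88))/(-158 + (8 - 88)))) = 163/((-80*(1 - 80)/(-158 - 80))) = 163/((-80*(-79)/(-238))) = 163/((-80*(-1/238)*(-79))) = 163/(-3160/119) = 163*(-119/3160) = -19397/3160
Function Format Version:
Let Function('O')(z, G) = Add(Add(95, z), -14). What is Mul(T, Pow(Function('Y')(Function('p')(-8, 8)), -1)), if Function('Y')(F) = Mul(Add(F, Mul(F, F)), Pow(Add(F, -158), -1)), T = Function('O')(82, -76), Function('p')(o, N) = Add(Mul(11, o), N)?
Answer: Rational(-19397, 3160) ≈ -6.1383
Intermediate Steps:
Function('p')(o, N) = Add(N, Mul(11, o))
Function('O')(z, G) = Add(81, z)
T = 163 (T = Add(81, 82) = 163)
Function('Y')(F) = Mul(Pow(Add(-158, F), -1), Add(F, Pow(F, 2))) (Function('Y')(F) = Mul(Add(F, Pow(F, 2)), Pow(Add(-158, F), -1)) = Mul(Pow(Add(-158, F), -1), Add(F, Pow(F, 2))))
Mul(T, Pow(Function('Y')(Function('p')(-8, 8)), -1)) = Mul(163, Pow(Mul(Add(8, Mul(11, -8)), Pow(Add(-158, Add(8, Mul(11, -8))), -1), Add(1, Add(8, Mul(11, -8)))), -1)) = Mul(163, Pow(Mul(Add(8, -88), Pow(Add(-158, Add(8, -88)), -1), Add(1, Add(8, -88))), -1)) = Mul(163, Pow(Mul(-80, Pow(Add(-158, -80), -1), Add(1, -80)), -1)) = Mul(163, Pow(Mul(-80, Pow(-238, -1), -79), -1)) = Mul(163, Pow(Mul(-80, Rational(-1, 238), -79), -1)) = Mul(163, Pow(Rational(-3160, 119), -1)) = Mul(163, Rational(-119, 3160)) = Rational(-19397, 3160)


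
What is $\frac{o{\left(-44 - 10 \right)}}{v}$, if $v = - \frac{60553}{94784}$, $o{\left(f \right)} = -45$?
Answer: $\frac{4265280}{60553} \approx 70.439$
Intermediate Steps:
$v = - \frac{60553}{94784}$ ($v = \left(-60553\right) \frac{1}{94784} = - \frac{60553}{94784} \approx -0.63885$)
$\frac{o{\left(-44 - 10 \right)}}{v} = - \frac{45}{- \frac{60553}{94784}} = \left(-45\right) \left(- \frac{94784}{60553}\right) = \frac{4265280}{60553}$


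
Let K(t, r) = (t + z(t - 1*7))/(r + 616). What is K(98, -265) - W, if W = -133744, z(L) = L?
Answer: 1738679/13 ≈ 1.3374e+5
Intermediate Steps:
K(t, r) = (-7 + 2*t)/(616 + r) (K(t, r) = (t + (t - 1*7))/(r + 616) = (t + (t - 7))/(616 + r) = (t + (-7 + t))/(616 + r) = (-7 + 2*t)/(616 + r))
K(98, -265) - W = (-7 + 2*98)/(616 - 265) - 1*(-133744) = (-7 + 196)/351 + 133744 = (1/351)*189 + 133744 = 7/13 + 133744 = 1738679/13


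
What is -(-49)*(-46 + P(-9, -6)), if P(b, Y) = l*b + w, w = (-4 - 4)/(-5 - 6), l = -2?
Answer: -14700/11 ≈ -1336.4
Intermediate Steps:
w = 8/11 (w = -8/(-11) = -8*(-1/11) = 8/11 ≈ 0.72727)
P(b, Y) = 8/11 - 2*b (P(b, Y) = -2*b + 8/11 = 8/11 - 2*b)
-(-49)*(-46 + P(-9, -6)) = -(-49)*(-46 + (8/11 - 2*(-9))) = -(-49)*(-46 + (8/11 + 18)) = -(-49)*(-46 + 206/11) = -(-49)*(-300)/11 = -1*14700/11 = -14700/11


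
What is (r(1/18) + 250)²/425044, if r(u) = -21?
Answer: 52441/425044 ≈ 0.12338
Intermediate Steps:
(r(1/18) + 250)²/425044 = (-21 + 250)²/425044 = 229²*(1/425044) = 52441*(1/425044) = 52441/425044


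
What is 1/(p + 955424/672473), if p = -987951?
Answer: -672473/664369417399 ≈ -1.0122e-6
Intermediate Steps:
1/(p + 955424/672473) = 1/(-987951 + 955424/672473) = 1/(-664369417399/672473) = -672473/664369417399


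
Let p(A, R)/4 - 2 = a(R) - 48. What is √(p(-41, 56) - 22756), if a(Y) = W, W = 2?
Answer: 42*I*√13 ≈ 151.43*I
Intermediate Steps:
a(Y) = 2
p(A, R) = -176 (p(A, R) = 8 + 4*(2 - 48) = 8 + 4*(-46) = 8 - 184 = -176)
√(p(-41, 56) - 22756) = √(-176 - 22756) = √(-22932) = 42*I*√13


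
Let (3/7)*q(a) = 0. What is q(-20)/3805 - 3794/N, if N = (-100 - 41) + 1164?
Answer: -3794/1023 ≈ -3.7087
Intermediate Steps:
N = 1023 (N = -141 + 1164 = 1023)
q(a) = 0 (q(a) = (7/3)*0 = 0)
q(-20)/3805 - 3794/N = 0/3805 - 3794/1023 = 0*(1/3805) - 3794*1/1023 = 0 - 3794/1023 = -3794/1023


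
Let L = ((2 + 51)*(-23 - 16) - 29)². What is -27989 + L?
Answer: 4365227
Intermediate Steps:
L = 4393216 (L = (53*(-39) - 29)² = (-2067 - 29)² = (-2096)² = 4393216)
-27989 + L = -27989 + 4393216 = 4365227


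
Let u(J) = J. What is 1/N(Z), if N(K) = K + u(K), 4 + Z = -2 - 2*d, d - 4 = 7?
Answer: -1/56 ≈ -0.017857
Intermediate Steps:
d = 11 (d = 4 + 7 = 11)
Z = -28 (Z = -4 + (-2 - 2*11) = -4 + (-2 - 22) = -4 - 24 = -28)
N(K) = 2*K (N(K) = K + K = 2*K)
1/N(Z) = 1/(2*(-28)) = 1/(-56) = -1/56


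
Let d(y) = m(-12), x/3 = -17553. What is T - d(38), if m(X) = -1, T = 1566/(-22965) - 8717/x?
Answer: 442345282/403104645 ≈ 1.0973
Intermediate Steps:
x = -52659 (x = 3*(-17553) = -52659)
T = 39240637/403104645 (T = 1566/(-22965) - 8717/(-52659) = 1566*(-1/22965) - 8717*(-1/52659) = -522/7655 + 8717/52659 = 39240637/403104645 ≈ 0.097346)
d(y) = -1
T - d(38) = 39240637/403104645 - 1*(-1) = 39240637/403104645 + 1 = 442345282/403104645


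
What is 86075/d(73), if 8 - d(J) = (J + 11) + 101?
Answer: -86075/177 ≈ -486.30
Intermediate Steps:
d(J) = -104 - J (d(J) = 8 - ((J + 11) + 101) = 8 - ((11 + J) + 101) = 8 - (112 + J) = 8 + (-112 - J) = -104 - J)
86075/d(73) = 86075/(-104 - 1*73) = 86075/(-104 - 73) = 86075/(-177) = 86075*(-1/177) = -86075/177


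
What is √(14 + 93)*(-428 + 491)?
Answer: 63*√107 ≈ 651.68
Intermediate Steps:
√(14 + 93)*(-428 + 491) = √107*63 = 63*√107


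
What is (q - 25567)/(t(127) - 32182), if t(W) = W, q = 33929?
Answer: -8362/32055 ≈ -0.26086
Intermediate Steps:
(q - 25567)/(t(127) - 32182) = (33929 - 25567)/(127 - 32182) = 8362/(-32055) = 8362*(-1/32055) = -8362/32055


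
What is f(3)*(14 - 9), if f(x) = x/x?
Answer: 5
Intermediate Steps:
f(x) = 1
f(3)*(14 - 9) = 1*(14 - 9) = 1*5 = 5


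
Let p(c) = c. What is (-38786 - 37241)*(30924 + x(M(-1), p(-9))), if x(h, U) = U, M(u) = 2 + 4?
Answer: -2350374705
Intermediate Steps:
M(u) = 6
(-38786 - 37241)*(30924 + x(M(-1), p(-9))) = (-38786 - 37241)*(30924 - 9) = -76027*30915 = -2350374705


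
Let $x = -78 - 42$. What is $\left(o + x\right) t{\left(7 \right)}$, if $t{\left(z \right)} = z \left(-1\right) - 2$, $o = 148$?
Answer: $-252$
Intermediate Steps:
$t{\left(z \right)} = -2 - z$ ($t{\left(z \right)} = - z - 2 = -2 - z$)
$x = -120$ ($x = -78 - 42 = -120$)
$\left(o + x\right) t{\left(7 \right)} = \left(148 - 120\right) \left(-2 - 7\right) = 28 \left(-2 - 7\right) = 28 \left(-9\right) = -252$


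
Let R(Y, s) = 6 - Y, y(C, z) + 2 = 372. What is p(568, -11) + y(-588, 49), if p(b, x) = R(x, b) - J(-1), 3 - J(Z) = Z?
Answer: 383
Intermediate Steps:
J(Z) = 3 - Z
y(C, z) = 370 (y(C, z) = -2 + 372 = 370)
p(b, x) = 2 - x (p(b, x) = (6 - x) - (3 - 1*(-1)) = (6 - x) - (3 + 1) = (6 - x) - 1*4 = (6 - x) - 4 = 2 - x)
p(568, -11) + y(-588, 49) = (2 - 1*(-11)) + 370 = (2 + 11) + 370 = 13 + 370 = 383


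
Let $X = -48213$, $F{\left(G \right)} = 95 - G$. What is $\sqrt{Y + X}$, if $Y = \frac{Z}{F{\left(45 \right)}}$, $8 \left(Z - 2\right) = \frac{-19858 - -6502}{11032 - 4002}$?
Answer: $\frac{i \sqrt{238272810959570}}{70300} \approx 219.57 i$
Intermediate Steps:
$Z = \frac{24781}{14060}$ ($Z = 2 + \frac{\left(-19858 - -6502\right) \frac{1}{11032 - 4002}}{8} = 2 + \frac{\left(-19858 + 6502\right) \frac{1}{7030}}{8} = 2 + \frac{\left(-13356\right) \frac{1}{7030}}{8} = 2 + \frac{1}{8} \left(- \frac{6678}{3515}\right) = 2 - \frac{3339}{14060} = \frac{24781}{14060} \approx 1.7625$)
$Y = \frac{24781}{703000}$ ($Y = \frac{24781}{14060 \left(95 - 45\right)} = \frac{24781}{14060 \cdot 50} = \frac{24781}{14060} \cdot \frac{1}{50} = \frac{24781}{703000} \approx 0.03525$)
$\sqrt{Y + X} = \sqrt{\frac{24781}{703000} - 48213} = \sqrt{- \frac{33893714219}{703000}} = \frac{i \sqrt{238272810959570}}{70300}$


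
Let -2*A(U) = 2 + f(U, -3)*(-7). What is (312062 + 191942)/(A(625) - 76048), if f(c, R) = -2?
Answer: -126001/19014 ≈ -6.6267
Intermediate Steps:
A(U) = -8 (A(U) = -(2 - 2*(-7))/2 = -(2 + 14)/2 = -½*16 = -8)
(312062 + 191942)/(A(625) - 76048) = (312062 + 191942)/(-8 - 76048) = 504004/(-76056) = 504004*(-1/76056) = -126001/19014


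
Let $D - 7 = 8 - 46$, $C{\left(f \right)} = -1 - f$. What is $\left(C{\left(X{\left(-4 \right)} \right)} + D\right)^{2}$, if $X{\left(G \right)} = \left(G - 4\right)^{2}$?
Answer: $9216$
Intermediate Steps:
$X{\left(G \right)} = \left(-4 + G\right)^{2}$
$D = -31$ ($D = 7 + \left(8 - 46\right) = 7 - 38 = -31$)
$\left(C{\left(X{\left(-4 \right)} \right)} + D\right)^{2} = \left(\left(-1 - \left(-4 - 4\right)^{2}\right) - 31\right)^{2} = \left(\left(-1 - \left(-8\right)^{2}\right) - 31\right)^{2} = \left(\left(-1 - 64\right) - 31\right)^{2} = \left(-65 - 31\right)^{2} = \left(-96\right)^{2} = 9216$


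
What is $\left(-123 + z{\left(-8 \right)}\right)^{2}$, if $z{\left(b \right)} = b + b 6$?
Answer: $32041$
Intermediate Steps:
$z{\left(b \right)} = 7 b$ ($z{\left(b \right)} = b + 6 b = 7 b$)
$\left(-123 + z{\left(-8 \right)}\right)^{2} = \left(-123 + 7 \left(-8\right)\right)^{2} = \left(-123 - 56\right)^{2} = \left(-179\right)^{2} = 32041$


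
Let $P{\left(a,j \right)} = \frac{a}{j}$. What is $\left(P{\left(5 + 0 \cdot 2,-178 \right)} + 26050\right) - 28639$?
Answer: $- \frac{460847}{178} \approx -2589.0$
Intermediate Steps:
$\left(P{\left(5 + 0 \cdot 2,-178 \right)} + 26050\right) - 28639 = \left(\frac{5 + 0 \cdot 2}{-178} + 26050\right) - 28639 = \left(\left(5 + 0\right) \left(- \frac{1}{178}\right) + 26050\right) - 28639 = \left(5 \left(- \frac{1}{178}\right) + 26050\right) - 28639 = \left(- \frac{5}{178} + 26050\right) - 28639 = \frac{4636895}{178} - 28639 = - \frac{460847}{178}$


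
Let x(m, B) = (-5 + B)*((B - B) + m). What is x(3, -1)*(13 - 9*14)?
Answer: 2034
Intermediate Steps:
x(m, B) = m*(-5 + B) (x(m, B) = (-5 + B)*(0 + m) = (-5 + B)*m = m*(-5 + B))
x(3, -1)*(13 - 9*14) = (3*(-5 - 1))*(13 - 9*14) = (3*(-6))*(13 - 126) = -18*(-113) = 2034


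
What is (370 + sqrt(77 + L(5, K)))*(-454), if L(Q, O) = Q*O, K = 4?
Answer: -167980 - 454*sqrt(97) ≈ -1.7245e+5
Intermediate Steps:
L(Q, O) = O*Q
(370 + sqrt(77 + L(5, K)))*(-454) = (370 + sqrt(77 + 4*5))*(-454) = (370 + sqrt(77 + 20))*(-454) = (370 + sqrt(97))*(-454) = -167980 - 454*sqrt(97)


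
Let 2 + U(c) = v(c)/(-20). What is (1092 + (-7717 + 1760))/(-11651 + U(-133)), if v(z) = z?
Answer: 97300/232927 ≈ 0.41773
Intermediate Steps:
U(c) = -2 - c/20 (U(c) = -2 + c/(-20) = -2 + c*(-1/20) = -2 - c/20)
(1092 + (-7717 + 1760))/(-11651 + U(-133)) = (1092 + (-7717 + 1760))/(-11651 + (-2 - 1/20*(-133))) = (1092 - 5957)/(-11651 + (-2 + 133/20)) = -4865/(-11651 + 93/20) = -4865/(-232927/20) = -4865*(-20/232927) = 97300/232927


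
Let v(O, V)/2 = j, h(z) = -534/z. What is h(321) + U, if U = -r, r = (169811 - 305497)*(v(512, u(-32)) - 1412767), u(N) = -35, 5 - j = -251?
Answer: -20503685816688/107 ≈ -1.9162e+11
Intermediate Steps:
j = 256 (j = 5 - 1*(-251) = 5 + 251 = 256)
v(O, V) = 512 (v(O, V) = 2*256 = 512)
r = 191623231930 (r = (169811 - 305497)*(512 - 1412767) = -135686*(-1412255) = 191623231930)
U = -191623231930 (U = -1*191623231930 = -191623231930)
h(321) + U = -534/321 - 191623231930 = -534*1/321 - 191623231930 = -178/107 - 191623231930 = -20503685816688/107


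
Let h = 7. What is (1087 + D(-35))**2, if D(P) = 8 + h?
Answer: 1214404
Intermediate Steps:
D(P) = 15 (D(P) = 8 + 7 = 15)
(1087 + D(-35))**2 = (1087 + 15)**2 = 1102**2 = 1214404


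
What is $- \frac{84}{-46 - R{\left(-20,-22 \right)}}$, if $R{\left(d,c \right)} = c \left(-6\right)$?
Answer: $\frac{42}{89} \approx 0.47191$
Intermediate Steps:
$R{\left(d,c \right)} = - 6 c$
$- \frac{84}{-46 - R{\left(-20,-22 \right)}} = - \frac{84}{-46 - \left(-6\right) \left(-22\right)} = - \frac{84}{-46 - 132} = - \frac{84}{-178} = \left(-84\right) \left(- \frac{1}{178}\right) = \frac{42}{89}$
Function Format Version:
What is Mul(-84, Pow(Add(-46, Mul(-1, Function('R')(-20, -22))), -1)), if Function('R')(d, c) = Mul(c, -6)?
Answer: Rational(42, 89) ≈ 0.47191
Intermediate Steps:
Function('R')(d, c) = Mul(-6, c)
Mul(-84, Pow(Add(-46, Mul(-1, Function('R')(-20, -22))), -1)) = Mul(-84, Pow(Add(-46, Mul(-1, Mul(-6, -22))), -1)) = Mul(-84, Pow(Add(-46, Mul(-1, 132)), -1)) = Mul(-84, Pow(Add(-46, -132), -1)) = Mul(-84, Pow(-178, -1)) = Mul(-84, Rational(-1, 178)) = Rational(42, 89)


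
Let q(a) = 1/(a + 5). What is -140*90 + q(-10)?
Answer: -63001/5 ≈ -12600.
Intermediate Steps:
q(a) = 1/(5 + a)
-140*90 + q(-10) = -140*90 + 1/(5 - 10) = -12600 + 1/(-5) = -12600 - 1/5 = -63001/5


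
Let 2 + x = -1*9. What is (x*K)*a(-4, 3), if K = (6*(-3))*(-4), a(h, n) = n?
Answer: -2376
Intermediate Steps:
K = 72 (K = -18*(-4) = 72)
x = -11 (x = -2 - 1*9 = -2 - 9 = -11)
(x*K)*a(-4, 3) = -11*72*3 = -792*3 = -2376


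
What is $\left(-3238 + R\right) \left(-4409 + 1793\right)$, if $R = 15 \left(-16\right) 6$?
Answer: $12237648$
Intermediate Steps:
$R = -1440$ ($R = \left(-240\right) 6 = -1440$)
$\left(-3238 + R\right) \left(-4409 + 1793\right) = \left(-3238 - 1440\right) \left(-4409 + 1793\right) = \left(-4678\right) \left(-2616\right) = 12237648$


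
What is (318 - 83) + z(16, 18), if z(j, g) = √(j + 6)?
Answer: 235 + √22 ≈ 239.69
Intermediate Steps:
z(j, g) = √(6 + j)
(318 - 83) + z(16, 18) = (318 - 83) + √(6 + 16) = 235 + √22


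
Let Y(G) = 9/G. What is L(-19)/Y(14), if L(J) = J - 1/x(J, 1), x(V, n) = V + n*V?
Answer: -5047/171 ≈ -29.515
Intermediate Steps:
x(V, n) = V + V*n
L(J) = J - 1/(2*J) (L(J) = J - 1/(J*(1 + 1)) = J - 1/(J*2) = J - 1/(2*J))
L(-19)/Y(14) = (-19 - 1/2/(-19))/((9/14)) = (-19 - 1/2*(-1/19))/((9*(1/14))) = (-19 + 1/38)/(9/14) = -721/38*14/9 = -5047/171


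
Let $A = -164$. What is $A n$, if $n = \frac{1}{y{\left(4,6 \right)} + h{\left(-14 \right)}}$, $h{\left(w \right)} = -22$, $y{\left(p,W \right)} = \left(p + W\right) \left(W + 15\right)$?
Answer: $- \frac{41}{47} \approx -0.87234$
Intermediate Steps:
$y{\left(p,W \right)} = \left(15 + W\right) \left(W + p\right)$ ($y{\left(p,W \right)} = \left(W + p\right) \left(15 + W\right) = \left(15 + W\right) \left(W + p\right)$)
$n = \frac{1}{188}$ ($n = \frac{1}{\left(6^{2} + 15 \cdot 6 + 15 \cdot 4 + 6 \cdot 4\right) - 22} = \frac{1}{\left(36 + 90 + 60 + 24\right) - 22} = \frac{1}{210 - 22} = \frac{1}{188} \approx 0.0053191$)
$A n = \left(-164\right) \frac{1}{188} = - \frac{41}{47}$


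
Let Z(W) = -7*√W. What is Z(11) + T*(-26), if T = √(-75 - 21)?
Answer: -7*√11 - 104*I*√6 ≈ -23.216 - 254.75*I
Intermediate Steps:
T = 4*I*√6 (T = √(-96) = 4*I*√6 ≈ 9.798*I)
Z(11) + T*(-26) = -7*√11 + (4*I*√6)*(-26) = -7*√11 - 104*I*√6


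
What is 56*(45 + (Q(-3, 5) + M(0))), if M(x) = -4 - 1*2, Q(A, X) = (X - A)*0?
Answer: 2184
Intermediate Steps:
Q(A, X) = 0
M(x) = -6 (M(x) = -4 - 2 = -6)
56*(45 + (Q(-3, 5) + M(0))) = 56*(45 + (0 - 6)) = 56*(45 - 6) = 56*39 = 2184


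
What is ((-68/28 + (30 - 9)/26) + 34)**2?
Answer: 34727449/33124 ≈ 1048.4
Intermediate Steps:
((-68/28 + (30 - 9)/26) + 34)**2 = ((-68*1/28 + 21*(1/26)) + 34)**2 = ((-17/7 + 21/26) + 34)**2 = (-295/182 + 34)**2 = (5893/182)**2 = 34727449/33124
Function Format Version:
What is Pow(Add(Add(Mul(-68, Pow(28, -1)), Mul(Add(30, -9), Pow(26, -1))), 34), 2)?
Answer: Rational(34727449, 33124) ≈ 1048.4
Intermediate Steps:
Pow(Add(Add(Mul(-68, Pow(28, -1)), Mul(Add(30, -9), Pow(26, -1))), 34), 2) = Pow(Add(Add(Mul(-68, Rational(1, 28)), Mul(21, Rational(1, 26))), 34), 2) = Pow(Add(Add(Rational(-17, 7), Rational(21, 26)), 34), 2) = Pow(Add(Rational(-295, 182), 34), 2) = Pow(Rational(5893, 182), 2) = Rational(34727449, 33124)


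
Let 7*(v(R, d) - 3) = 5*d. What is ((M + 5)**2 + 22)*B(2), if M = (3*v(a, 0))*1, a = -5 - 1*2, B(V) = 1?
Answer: 218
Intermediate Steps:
a = -7 (a = -5 - 2 = -7)
v(R, d) = 3 + 5*d/7 (v(R, d) = 3 + (5*d)/7 = 3 + 5*d/7)
M = 9 (M = (3*(3 + (5/7)*0))*1 = (3*(3 + 0))*1 = (3*3)*1 = 9*1 = 9)
((M + 5)**2 + 22)*B(2) = ((9 + 5)**2 + 22)*1 = (14**2 + 22)*1 = (196 + 22)*1 = 218*1 = 218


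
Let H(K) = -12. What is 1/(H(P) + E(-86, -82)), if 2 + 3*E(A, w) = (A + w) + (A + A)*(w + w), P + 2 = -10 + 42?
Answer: 1/9334 ≈ 0.00010714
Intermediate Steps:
P = 30 (P = -2 + (-10 + 42) = -2 + 32 = 30)
E(A, w) = -⅔ + A/3 + w/3 + 4*A*w/3 (E(A, w) = -⅔ + ((A + w) + (A + A)*(w + w))/3 = -⅔ + ((A + w) + (2*A)*(2*w))/3 = -⅔ + ((A + w) + 4*A*w)/3 = -⅔ + (A + w + 4*A*w)/3 = -⅔ + (A/3 + w/3 + 4*A*w/3) = -⅔ + A/3 + w/3 + 4*A*w/3)
1/(H(P) + E(-86, -82)) = 1/(-12 + (-⅔ + (⅓)*(-86) + (⅓)*(-82) + (4/3)*(-86)*(-82))) = 1/(-12 + (-⅔ - 86/3 - 82/3 + 28208/3)) = 1/(-12 + 9346) = 1/9334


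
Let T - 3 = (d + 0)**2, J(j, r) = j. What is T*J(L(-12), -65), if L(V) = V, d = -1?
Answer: -48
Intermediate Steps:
T = 4 (T = 3 + (-1 + 0)**2 = 3 + (-1)**2 = 3 + 1 = 4)
T*J(L(-12), -65) = 4*(-12) = -48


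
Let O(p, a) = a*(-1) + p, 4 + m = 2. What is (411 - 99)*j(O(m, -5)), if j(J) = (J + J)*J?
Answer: 5616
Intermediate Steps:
m = -2 (m = -4 + 2 = -2)
O(p, a) = p - a (O(p, a) = -a + p = p - a)
j(J) = 2*J**2 (j(J) = (2*J)*J = 2*J**2)
(411 - 99)*j(O(m, -5)) = (411 - 99)*(2*(-2 - 1*(-5))**2) = 312*(2*(-2 + 5)**2) = 312*(2*3**2) = 312*(2*9) = 312*18 = 5616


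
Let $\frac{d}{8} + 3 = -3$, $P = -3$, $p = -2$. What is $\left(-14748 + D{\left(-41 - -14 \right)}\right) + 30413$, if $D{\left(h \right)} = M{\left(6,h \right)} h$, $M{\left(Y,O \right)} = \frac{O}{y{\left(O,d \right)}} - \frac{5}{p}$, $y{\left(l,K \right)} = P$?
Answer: $\frac{30709}{2} \approx 15355.0$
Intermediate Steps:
$d = -48$ ($d = -24 + 8 \left(-3\right) = -24 - 24 = -48$)
$y{\left(l,K \right)} = -3$
$M{\left(Y,O \right)} = \frac{5}{2} - \frac{O}{3}$ ($M{\left(Y,O \right)} = \frac{O}{-3} - \frac{5}{-2} = O \left(- \frac{1}{3}\right) - - \frac{5}{2} = - \frac{O}{3} + \frac{5}{2} = \frac{5}{2} - \frac{O}{3}$)
$D{\left(h \right)} = h \left(\frac{5}{2} - \frac{h}{3}\right)$ ($D{\left(h \right)} = \left(\frac{5}{2} - \frac{h}{3}\right) h = h \left(\frac{5}{2} - \frac{h}{3}\right)$)
$\left(-14748 + D{\left(-41 - -14 \right)}\right) + 30413 = \left(-14748 + \frac{\left(-41 - -14\right) \left(15 - 2 \left(-41 - -14\right)\right)}{6}\right) + 30413 = \left(-14748 + \frac{\left(-41 + 14\right) \left(15 - 2 \left(-41 + 14\right)\right)}{6}\right) + 30413 = \left(-14748 + \frac{1}{6} \left(-27\right) \left(15 - -54\right)\right) + 30413 = \left(-14748 + \frac{1}{6} \left(-27\right) \left(15 + 54\right)\right) + 30413 = \left(-14748 + \frac{1}{6} \left(-27\right) 69\right) + 30413 = \left(-14748 - \frac{621}{2}\right) + 30413 = - \frac{30117}{2} + 30413 = \frac{30709}{2}$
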